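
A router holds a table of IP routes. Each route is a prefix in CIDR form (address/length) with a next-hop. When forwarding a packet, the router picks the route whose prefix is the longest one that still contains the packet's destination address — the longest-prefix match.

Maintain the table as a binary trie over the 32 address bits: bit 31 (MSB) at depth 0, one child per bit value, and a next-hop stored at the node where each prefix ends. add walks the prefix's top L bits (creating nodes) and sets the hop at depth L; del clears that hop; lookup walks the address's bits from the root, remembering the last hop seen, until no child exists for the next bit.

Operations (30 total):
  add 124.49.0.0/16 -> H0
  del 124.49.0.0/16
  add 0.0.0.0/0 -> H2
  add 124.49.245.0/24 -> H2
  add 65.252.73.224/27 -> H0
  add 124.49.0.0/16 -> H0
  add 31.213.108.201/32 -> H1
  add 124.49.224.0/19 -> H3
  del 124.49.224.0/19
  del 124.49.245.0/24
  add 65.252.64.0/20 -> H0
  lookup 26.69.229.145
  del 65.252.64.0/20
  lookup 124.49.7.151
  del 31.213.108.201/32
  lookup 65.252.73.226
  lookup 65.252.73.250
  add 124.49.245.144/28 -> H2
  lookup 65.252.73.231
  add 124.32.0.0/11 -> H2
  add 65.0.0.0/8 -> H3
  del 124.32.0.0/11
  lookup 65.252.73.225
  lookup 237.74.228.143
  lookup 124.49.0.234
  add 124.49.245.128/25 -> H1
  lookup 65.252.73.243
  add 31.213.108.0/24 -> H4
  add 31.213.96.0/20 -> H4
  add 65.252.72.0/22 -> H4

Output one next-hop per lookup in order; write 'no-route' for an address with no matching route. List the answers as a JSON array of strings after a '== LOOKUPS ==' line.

Trace:
  add 124.49.0.0/16 -> H0 at depth 16
  - 124.49.0.0/16 clear@16
  add 0.0.0.0/0 -> H2 at depth 0
  add 124.49.245.0/24 -> H2 at depth 24
  add 65.252.73.224/27 -> H0 at depth 27
  add 124.49.0.0/16 -> H0 at depth 16
  add 31.213.108.201/32 -> H1 at depth 32
  add 124.49.224.0/19 -> H3 at depth 19
  - 124.49.224.0/19 clear@19
  - 124.49.245.0/24 clear@24
  add 65.252.64.0/20 -> H0 at depth 20
  lookup 26.69.229.145: bits 00011 walk d0:H2→d1:-→d2:-→d3:-→d4:-→d5:- -> H2
  - 65.252.64.0/20 clear@20
  lookup 124.49.7.151: bits 0111110000110001 walk d0:H2→d1:-→d2:-→d3:-→d4:-→d5:-→d6:-→d7:-→d8:-→d9:-→d10:-→d11:-→d12:-→d13:-→d14:-→d15:-→d16:H0 -> H0
  - 31.213.108.201/32 clear@32
  lookup 65.252.73.226: bits 010000011111110001001001111 walk d0:H2→d1:-→d2:-→d3:-→d4:-→d5:-→d6:-→d7:-→d8:-→d9:-→d10:-→d11:-→d12:-→d13:-→d14:-→d15:-→d16:-→d17:-→d18:-→d19:-→d20:-→d21:-→d22:-→d23:-→d24:-→d25:-→d26:-→d27:H0 -> H0
  lookup 65.252.73.250: bits 010000011111110001001001111 walk d0:H2→d1:-→d2:-→d3:-→d4:-→d5:-→d6:-→d7:-→d8:-→d9:-→d10:-→d11:-→d12:-→d13:-→d14:-→d15:-→d16:-→d17:-→d18:-→d19:-→d20:-→d21:-→d22:-→d23:-→d24:-→d25:-→d26:-→d27:H0 -> H0
  add 124.49.245.144/28 -> H2 at depth 28
  lookup 65.252.73.231: bits 010000011111110001001001111 walk d0:H2→d1:-→d2:-→d3:-→d4:-→d5:-→d6:-→d7:-→d8:-→d9:-→d10:-→d11:-→d12:-→d13:-→d14:-→d15:-→d16:-→d17:-→d18:-→d19:-→d20:-→d21:-→d22:-→d23:-→d24:-→d25:-→d26:-→d27:H0 -> H0
  add 124.32.0.0/11 -> H2 at depth 11
  add 65.0.0.0/8 -> H3 at depth 8
  - 124.32.0.0/11 clear@11
  lookup 65.252.73.225: bits 010000011111110001001001111 walk d0:H2→d1:-→d2:-→d3:-→d4:-→d5:-→d6:-→d7:-→d8:H3→d9:-→d10:-→d11:-→d12:-→d13:-→d14:-→d15:-→d16:-→d17:-→d18:-→d19:-→d20:-→d21:-→d22:-→d23:-→d24:-→d25:-→d26:-→d27:H0 -> H0
  lookup 237.74.228.143: bits ε walk d0:H2 -> H2
  lookup 124.49.0.234: bits 0111110000110001 walk d0:H2→d1:-→d2:-→d3:-→d4:-→d5:-→d6:-→d7:-→d8:-→d9:-→d10:-→d11:-→d12:-→d13:-→d14:-→d15:-→d16:H0 -> H0
  add 124.49.245.128/25 -> H1 at depth 25
  lookup 65.252.73.243: bits 010000011111110001001001111 walk d0:H2→d1:-→d2:-→d3:-→d4:-→d5:-→d6:-→d7:-→d8:H3→d9:-→d10:-→d11:-→d12:-→d13:-→d14:-→d15:-→d16:-→d17:-→d18:-→d19:-→d20:-→d21:-→d22:-→d23:-→d24:-→d25:-→d26:-→d27:H0 -> H0
  add 31.213.108.0/24 -> H4 at depth 24
  add 31.213.96.0/20 -> H4 at depth 20
  add 65.252.72.0/22 -> H4 at depth 22

== LOOKUPS ==
["H2","H0","H0","H0","H0","H0","H2","H0","H0"]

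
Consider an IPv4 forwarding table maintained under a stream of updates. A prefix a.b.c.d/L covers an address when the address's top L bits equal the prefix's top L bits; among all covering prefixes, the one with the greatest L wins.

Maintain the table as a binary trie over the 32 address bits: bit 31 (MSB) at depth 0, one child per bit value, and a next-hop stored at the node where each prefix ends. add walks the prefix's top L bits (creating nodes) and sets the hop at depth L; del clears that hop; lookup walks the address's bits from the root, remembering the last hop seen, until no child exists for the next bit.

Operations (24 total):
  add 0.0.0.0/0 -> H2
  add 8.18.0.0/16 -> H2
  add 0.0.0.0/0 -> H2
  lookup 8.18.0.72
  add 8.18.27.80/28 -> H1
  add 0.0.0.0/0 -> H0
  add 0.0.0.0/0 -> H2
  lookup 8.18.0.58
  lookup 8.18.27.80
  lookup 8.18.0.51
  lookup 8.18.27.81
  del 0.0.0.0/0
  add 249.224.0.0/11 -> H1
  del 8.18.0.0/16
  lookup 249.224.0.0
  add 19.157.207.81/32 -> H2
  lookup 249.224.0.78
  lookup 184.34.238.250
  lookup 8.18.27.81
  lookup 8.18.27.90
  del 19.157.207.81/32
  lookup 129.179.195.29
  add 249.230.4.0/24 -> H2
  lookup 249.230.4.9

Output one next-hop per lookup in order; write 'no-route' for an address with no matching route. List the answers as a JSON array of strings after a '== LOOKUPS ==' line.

Trace:
  + 0.0.0.0/0 (H2) depth=0
  + 8.18.0.0/16 (H2) depth=16
  + 0.0.0.0/0 (H2) depth=0
  lookup 8.18.0.72: bits 0000100000010010 walk d0:H2→d1:-→d2:-→d3:-→d4:-→d5:-→d6:-→d7:-→d8:-→d9:-→d10:-→d11:-→d12:-→d13:-→d14:-→d15:-→d16:H2 -> H2
  + 8.18.27.80/28 (H1) depth=28
  + 0.0.0.0/0 (H0) depth=0
  + 0.0.0.0/0 (H2) depth=0
  lookup 8.18.0.58: bits 0000100000010010000 walk d0:H2→d1:-→d2:-→d3:-→d4:-→d5:-→d6:-→d7:-→d8:-→d9:-→d10:-→d11:-→d12:-→d13:-→d14:-→d15:-→d16:H2→d17:-→d18:-→d19:- -> H2
  lookup 8.18.27.80: bits 0000100000010010000110110101 walk d0:H2→d1:-→d2:-→d3:-→d4:-→d5:-→d6:-→d7:-→d8:-→d9:-→d10:-→d11:-→d12:-→d13:-→d14:-→d15:-→d16:H2→d17:-→d18:-→d19:-→d20:-→d21:-→d22:-→d23:-→d24:-→d25:-→d26:-→d27:-→d28:H1 -> H1
  lookup 8.18.0.51: bits 0000100000010010000 walk d0:H2→d1:-→d2:-→d3:-→d4:-→d5:-→d6:-→d7:-→d8:-→d9:-→d10:-→d11:-→d12:-→d13:-→d14:-→d15:-→d16:H2→d17:-→d18:-→d19:- -> H2
  lookup 8.18.27.81: bits 0000100000010010000110110101 walk d0:H2→d1:-→d2:-→d3:-→d4:-→d5:-→d6:-→d7:-→d8:-→d9:-→d10:-→d11:-→d12:-→d13:-→d14:-→d15:-→d16:H2→d17:-→d18:-→d19:-→d20:-→d21:-→d22:-→d23:-→d24:-→d25:-→d26:-→d27:-→d28:H1 -> H1
  - 0.0.0.0/0 clear@0
  + 249.224.0.0/11 (H1) depth=11
  - 8.18.0.0/16 clear@16
  lookup 249.224.0.0: bits 11111001111 walk d0:-→d1:-→d2:-→d3:-→d4:-→d5:-→d6:-→d7:-→d8:-→d9:-→d10:-→d11:H1 -> H1
  + 19.157.207.81/32 (H2) depth=32
  lookup 249.224.0.78: bits 11111001111 walk d0:-→d1:-→d2:-→d3:-→d4:-→d5:-→d6:-→d7:-→d8:-→d9:-→d10:-→d11:H1 -> H1
  lookup 184.34.238.250: bits 1 walk d0:-→d1:- -> no-route
  lookup 8.18.27.81: bits 0000100000010010000110110101 walk d0:-→d1:-→d2:-→d3:-→d4:-→d5:-→d6:-→d7:-→d8:-→d9:-→d10:-→d11:-→d12:-→d13:-→d14:-→d15:-→d16:-→d17:-→d18:-→d19:-→d20:-→d21:-→d22:-→d23:-→d24:-→d25:-→d26:-→d27:-→d28:H1 -> H1
  lookup 8.18.27.90: bits 0000100000010010000110110101 walk d0:-→d1:-→d2:-→d3:-→d4:-→d5:-→d6:-→d7:-→d8:-→d9:-→d10:-→d11:-→d12:-→d13:-→d14:-→d15:-→d16:-→d17:-→d18:-→d19:-→d20:-→d21:-→d22:-→d23:-→d24:-→d25:-→d26:-→d27:-→d28:H1 -> H1
  - 19.157.207.81/32 clear@32
  lookup 129.179.195.29: bits 1 walk d0:-→d1:- -> no-route
  + 249.230.4.0/24 (H2) depth=24
  lookup 249.230.4.9: bits 111110011110011000000100 walk d0:-→d1:-→d2:-→d3:-→d4:-→d5:-→d6:-→d7:-→d8:-→d9:-→d10:-→d11:H1→d12:-→d13:-→d14:-→d15:-→d16:-→d17:-→d18:-→d19:-→d20:-→d21:-→d22:-→d23:-→d24:H2 -> H2

== LOOKUPS ==
["H2","H2","H1","H2","H1","H1","H1","no-route","H1","H1","no-route","H2"]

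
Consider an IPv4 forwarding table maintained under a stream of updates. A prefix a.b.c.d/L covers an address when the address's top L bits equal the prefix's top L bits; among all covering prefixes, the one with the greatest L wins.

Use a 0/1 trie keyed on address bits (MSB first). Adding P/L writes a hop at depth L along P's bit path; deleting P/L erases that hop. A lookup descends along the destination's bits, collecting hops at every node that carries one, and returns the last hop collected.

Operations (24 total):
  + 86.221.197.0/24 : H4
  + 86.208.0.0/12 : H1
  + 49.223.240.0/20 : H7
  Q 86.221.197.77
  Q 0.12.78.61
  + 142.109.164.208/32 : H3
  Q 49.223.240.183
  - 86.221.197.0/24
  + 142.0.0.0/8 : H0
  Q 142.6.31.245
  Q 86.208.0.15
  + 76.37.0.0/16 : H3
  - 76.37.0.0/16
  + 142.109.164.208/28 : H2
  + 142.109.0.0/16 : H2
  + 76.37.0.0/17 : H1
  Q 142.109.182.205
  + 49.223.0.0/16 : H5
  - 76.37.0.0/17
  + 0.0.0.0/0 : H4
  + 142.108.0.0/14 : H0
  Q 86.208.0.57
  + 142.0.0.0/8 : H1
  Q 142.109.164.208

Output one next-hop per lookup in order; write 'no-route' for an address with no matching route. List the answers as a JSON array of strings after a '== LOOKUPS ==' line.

Trace:
  add 86.221.197.0/24 -> H4 at depth 24
  add 86.208.0.0/12 -> H1 at depth 12
  add 49.223.240.0/20 -> H7 at depth 20
  Q 86.221.197.77: descend 010101101101110111000101 ; hops seen [H1,H4] ; pick H4
  Q 0.12.78.61: descend 00 ; hops seen [∅] ; pick no-route
  add 142.109.164.208/32 -> H3 at depth 32
  Q 49.223.240.183: descend 00110001110111111111 ; hops seen [H7] ; pick H7
  - 86.221.197.0/24 clear@24
  add 142.0.0.0/8 -> H0 at depth 8
  Q 142.6.31.245: descend 100011100 ; hops seen [H0] ; pick H0
  Q 86.208.0.15: descend 010101101101 ; hops seen [H1] ; pick H1
  add 76.37.0.0/16 -> H3 at depth 16
  - 76.37.0.0/16 clear@16
  add 142.109.164.208/28 -> H2 at depth 28
  add 142.109.0.0/16 -> H2 at depth 16
  add 76.37.0.0/17 -> H1 at depth 17
  Q 142.109.182.205: descend 1000111001101101101 ; hops seen [H0,H2] ; pick H2
  add 49.223.0.0/16 -> H5 at depth 16
  - 76.37.0.0/17 clear@17
  add 0.0.0.0/0 -> H4 at depth 0
  add 142.108.0.0/14 -> H0 at depth 14
  Q 86.208.0.57: descend 010101101101 ; hops seen [H4,H1] ; pick H1
  add 142.0.0.0/8 -> H1 at depth 8
  Q 142.109.164.208: descend 10001110011011011010010011010000 ; hops seen [H4,H1,H0,H2,H2,H3] ; pick H3

== LOOKUPS ==
["H4","no-route","H7","H0","H1","H2","H1","H3"]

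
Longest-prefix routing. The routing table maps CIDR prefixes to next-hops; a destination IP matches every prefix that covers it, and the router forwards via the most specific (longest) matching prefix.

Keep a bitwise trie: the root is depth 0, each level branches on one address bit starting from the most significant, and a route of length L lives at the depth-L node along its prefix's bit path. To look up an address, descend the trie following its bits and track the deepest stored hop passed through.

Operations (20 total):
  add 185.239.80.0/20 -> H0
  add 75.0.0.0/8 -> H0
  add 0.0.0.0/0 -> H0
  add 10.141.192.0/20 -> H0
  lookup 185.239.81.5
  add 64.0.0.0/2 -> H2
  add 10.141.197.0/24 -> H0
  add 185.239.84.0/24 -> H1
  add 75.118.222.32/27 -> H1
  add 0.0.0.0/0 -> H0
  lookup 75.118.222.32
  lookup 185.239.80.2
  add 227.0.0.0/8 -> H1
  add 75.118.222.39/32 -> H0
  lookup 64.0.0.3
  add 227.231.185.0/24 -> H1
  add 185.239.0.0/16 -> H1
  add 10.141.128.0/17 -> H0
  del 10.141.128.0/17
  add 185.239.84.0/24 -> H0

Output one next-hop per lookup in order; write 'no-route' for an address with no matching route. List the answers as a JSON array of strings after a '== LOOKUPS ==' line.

Trace:
  + 185.239.80.0/20 (H0) depth=20
  + 75.0.0.0/8 (H0) depth=8
  + 0.0.0.0/0 (H0) depth=0
  + 10.141.192.0/20 (H0) depth=20
  Q 185.239.81.5: descend 10111001111011110101 ; hops seen [H0,H0] ; pick H0
  + 64.0.0.0/2 (H2) depth=2
  + 10.141.197.0/24 (H0) depth=24
  + 185.239.84.0/24 (H1) depth=24
  + 75.118.222.32/27 (H1) depth=27
  + 0.0.0.0/0 (H0) depth=0
  Q 75.118.222.32: descend 010010110111011011011110001 ; hops seen [H0,H2,H0,H1] ; pick H1
  Q 185.239.80.2: descend 101110011110111101010 ; hops seen [H0,H0] ; pick H0
  + 227.0.0.0/8 (H1) depth=8
  + 75.118.222.39/32 (H0) depth=32
  Q 64.0.0.3: descend 0100 ; hops seen [H0,H2] ; pick H2
  + 227.231.185.0/24 (H1) depth=24
  + 185.239.0.0/16 (H1) depth=16
  + 10.141.128.0/17 (H0) depth=17
  - 10.141.128.0/17 clear@17
  + 185.239.84.0/24 (H0) depth=24

== LOOKUPS ==
["H0","H1","H0","H2"]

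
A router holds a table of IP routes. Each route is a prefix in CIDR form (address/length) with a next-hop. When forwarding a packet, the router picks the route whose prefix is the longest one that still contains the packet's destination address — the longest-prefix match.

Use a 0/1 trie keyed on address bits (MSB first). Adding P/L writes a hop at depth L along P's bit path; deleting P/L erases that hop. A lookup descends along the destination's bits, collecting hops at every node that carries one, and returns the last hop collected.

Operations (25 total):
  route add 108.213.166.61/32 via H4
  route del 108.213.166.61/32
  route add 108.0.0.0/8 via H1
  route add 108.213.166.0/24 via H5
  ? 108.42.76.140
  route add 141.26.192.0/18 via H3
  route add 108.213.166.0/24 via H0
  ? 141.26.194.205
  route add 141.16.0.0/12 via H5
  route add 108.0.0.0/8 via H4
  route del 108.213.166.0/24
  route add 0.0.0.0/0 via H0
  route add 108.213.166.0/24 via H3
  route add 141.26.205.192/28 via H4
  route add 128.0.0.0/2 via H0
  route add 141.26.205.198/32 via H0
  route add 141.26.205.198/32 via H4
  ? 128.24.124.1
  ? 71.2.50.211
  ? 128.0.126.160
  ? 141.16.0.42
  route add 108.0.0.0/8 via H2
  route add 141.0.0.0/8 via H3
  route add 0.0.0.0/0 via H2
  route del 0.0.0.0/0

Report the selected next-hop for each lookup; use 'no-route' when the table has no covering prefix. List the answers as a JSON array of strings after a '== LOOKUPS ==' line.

Trace:
  + 108.213.166.61/32 (H4) depth=32
  - 108.213.166.61/32 clear@32
  + 108.0.0.0/8 (H1) depth=8
  + 108.213.166.0/24 (H5) depth=24
  Q 108.42.76.140: descend 01101100 ; hops seen [H1] ; pick H1
  + 141.26.192.0/18 (H3) depth=18
  + 108.213.166.0/24 (H0) depth=24
  Q 141.26.194.205: descend 100011010001101011 ; hops seen [H3] ; pick H3
  + 141.16.0.0/12 (H5) depth=12
  + 108.0.0.0/8 (H4) depth=8
  - 108.213.166.0/24 clear@24
  + 0.0.0.0/0 (H0) depth=0
  + 108.213.166.0/24 (H3) depth=24
  + 141.26.205.192/28 (H4) depth=28
  + 128.0.0.0/2 (H0) depth=2
  + 141.26.205.198/32 (H0) depth=32
  + 141.26.205.198/32 (H4) depth=32
  Q 128.24.124.1: descend 1000 ; hops seen [H0,H0] ; pick H0
  Q 71.2.50.211: descend 01 ; hops seen [H0] ; pick H0
  Q 128.0.126.160: descend 1000 ; hops seen [H0,H0] ; pick H0
  Q 141.16.0.42: descend 100011010001 ; hops seen [H0,H0,H5] ; pick H5
  + 108.0.0.0/8 (H2) depth=8
  + 141.0.0.0/8 (H3) depth=8
  + 0.0.0.0/0 (H2) depth=0
  - 0.0.0.0/0 clear@0

== LOOKUPS ==
["H1","H3","H0","H0","H0","H5"]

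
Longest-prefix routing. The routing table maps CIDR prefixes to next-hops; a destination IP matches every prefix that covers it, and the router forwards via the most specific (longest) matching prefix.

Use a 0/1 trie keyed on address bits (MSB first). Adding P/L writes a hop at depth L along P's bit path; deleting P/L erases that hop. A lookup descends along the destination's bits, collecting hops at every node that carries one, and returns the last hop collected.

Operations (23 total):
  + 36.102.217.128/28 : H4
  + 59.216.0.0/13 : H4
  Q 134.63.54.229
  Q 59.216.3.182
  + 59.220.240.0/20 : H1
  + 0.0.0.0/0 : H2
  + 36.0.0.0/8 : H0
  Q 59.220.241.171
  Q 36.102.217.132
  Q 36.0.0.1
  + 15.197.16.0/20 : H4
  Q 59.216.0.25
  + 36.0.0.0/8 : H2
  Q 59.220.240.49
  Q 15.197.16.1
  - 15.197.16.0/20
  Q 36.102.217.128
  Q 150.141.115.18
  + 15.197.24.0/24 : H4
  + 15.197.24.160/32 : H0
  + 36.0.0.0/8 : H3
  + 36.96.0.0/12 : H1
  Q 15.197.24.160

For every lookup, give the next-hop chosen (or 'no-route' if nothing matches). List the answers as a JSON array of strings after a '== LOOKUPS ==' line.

Process each operation:
  + 36.102.217.128/28 (H4) depth=28
  + 59.216.0.0/13 (H4) depth=13
  Q 134.63.54.229: descend ε ; hops seen [∅] ; pick no-route
  Q 59.216.3.182: descend 0011101111011 ; hops seen [H4] ; pick H4
  + 59.220.240.0/20 (H1) depth=20
  + 0.0.0.0/0 (H2) depth=0
  + 36.0.0.0/8 (H0) depth=8
  Q 59.220.241.171: descend 00111011110111001111 ; hops seen [H2,H4,H1] ; pick H1
  Q 36.102.217.132: descend 0010010001100110110110011000 ; hops seen [H2,H0,H4] ; pick H4
  Q 36.0.0.1: descend 001001000 ; hops seen [H2,H0] ; pick H0
  + 15.197.16.0/20 (H4) depth=20
  Q 59.216.0.25: descend 0011101111011 ; hops seen [H2,H4] ; pick H4
  + 36.0.0.0/8 (H2) depth=8
  Q 59.220.240.49: descend 00111011110111001111 ; hops seen [H2,H4,H1] ; pick H1
  Q 15.197.16.1: descend 00001111110001010001 ; hops seen [H2,H4] ; pick H4
  - 15.197.16.0/20 clear@20
  Q 36.102.217.128: descend 0010010001100110110110011000 ; hops seen [H2,H2,H4] ; pick H4
  Q 150.141.115.18: descend ε ; hops seen [H2] ; pick H2
  + 15.197.24.0/24 (H4) depth=24
  + 15.197.24.160/32 (H0) depth=32
  + 36.0.0.0/8 (H3) depth=8
  + 36.96.0.0/12 (H1) depth=12
  Q 15.197.24.160: descend 00001111110001010001100010100000 ; hops seen [H2,H4,H0] ; pick H0

== LOOKUPS ==
["no-route","H4","H1","H4","H0","H4","H1","H4","H4","H2","H0"]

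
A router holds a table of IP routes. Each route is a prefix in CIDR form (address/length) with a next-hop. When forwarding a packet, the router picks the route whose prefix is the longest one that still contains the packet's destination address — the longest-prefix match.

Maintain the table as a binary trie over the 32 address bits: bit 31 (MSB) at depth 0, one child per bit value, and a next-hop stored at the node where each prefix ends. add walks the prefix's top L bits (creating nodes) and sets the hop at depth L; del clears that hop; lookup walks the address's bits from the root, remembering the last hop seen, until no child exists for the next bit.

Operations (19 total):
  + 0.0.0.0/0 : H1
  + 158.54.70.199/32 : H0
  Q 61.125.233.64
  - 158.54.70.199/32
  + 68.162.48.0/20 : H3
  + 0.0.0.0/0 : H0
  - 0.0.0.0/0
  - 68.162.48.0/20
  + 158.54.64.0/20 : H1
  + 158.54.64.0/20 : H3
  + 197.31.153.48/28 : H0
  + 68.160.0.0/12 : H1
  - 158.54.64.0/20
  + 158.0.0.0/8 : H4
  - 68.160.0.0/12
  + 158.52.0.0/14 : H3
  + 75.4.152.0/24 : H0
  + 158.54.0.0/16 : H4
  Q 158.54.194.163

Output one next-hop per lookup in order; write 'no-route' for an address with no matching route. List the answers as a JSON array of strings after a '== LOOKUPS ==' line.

Trace:
  add 0.0.0.0/0 -> H1 at depth 0
  add 158.54.70.199/32 -> H0 at depth 32
  Q 61.125.233.64: descend ε ; hops seen [H1] ; pick H1
  del 158.54.70.199/32 (clear depth 32)
  add 68.162.48.0/20 -> H3 at depth 20
  add 0.0.0.0/0 -> H0 at depth 0
  del 0.0.0.0/0 (clear depth 0)
  del 68.162.48.0/20 (clear depth 20)
  add 158.54.64.0/20 -> H1 at depth 20
  add 158.54.64.0/20 -> H3 at depth 20
  add 197.31.153.48/28 -> H0 at depth 28
  add 68.160.0.0/12 -> H1 at depth 12
  del 158.54.64.0/20 (clear depth 20)
  add 158.0.0.0/8 -> H4 at depth 8
  del 68.160.0.0/12 (clear depth 12)
  add 158.52.0.0/14 -> H3 at depth 14
  add 75.4.152.0/24 -> H0 at depth 24
  add 158.54.0.0/16 -> H4 at depth 16
  Q 158.54.194.163: descend 1001111000110110 ; hops seen [H4,H3,H4] ; pick H4

== LOOKUPS ==
["H1","H4"]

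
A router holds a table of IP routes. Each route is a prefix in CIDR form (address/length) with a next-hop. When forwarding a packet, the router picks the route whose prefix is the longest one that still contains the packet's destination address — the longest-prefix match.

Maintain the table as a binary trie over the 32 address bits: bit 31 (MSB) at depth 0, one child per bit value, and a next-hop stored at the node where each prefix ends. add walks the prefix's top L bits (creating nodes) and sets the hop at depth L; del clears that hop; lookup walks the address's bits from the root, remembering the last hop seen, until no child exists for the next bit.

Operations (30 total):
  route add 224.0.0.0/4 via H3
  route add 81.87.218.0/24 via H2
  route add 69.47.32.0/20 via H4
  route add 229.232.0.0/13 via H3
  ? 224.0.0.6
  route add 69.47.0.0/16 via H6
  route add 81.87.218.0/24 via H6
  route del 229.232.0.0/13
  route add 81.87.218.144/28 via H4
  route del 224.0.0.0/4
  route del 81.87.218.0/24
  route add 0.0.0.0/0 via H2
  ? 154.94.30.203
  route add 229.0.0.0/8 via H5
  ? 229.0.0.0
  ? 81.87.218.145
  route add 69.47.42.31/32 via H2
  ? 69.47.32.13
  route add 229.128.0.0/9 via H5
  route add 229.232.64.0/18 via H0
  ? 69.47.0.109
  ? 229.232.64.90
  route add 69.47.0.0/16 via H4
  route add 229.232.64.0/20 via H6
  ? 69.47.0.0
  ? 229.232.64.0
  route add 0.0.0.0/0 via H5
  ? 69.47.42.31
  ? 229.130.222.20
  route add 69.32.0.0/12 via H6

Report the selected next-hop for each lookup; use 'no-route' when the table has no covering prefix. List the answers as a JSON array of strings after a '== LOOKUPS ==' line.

Process each operation:
  add 224.0.0.0/4 -> H3 at depth 4
  add 81.87.218.0/24 -> H2 at depth 24
  add 69.47.32.0/20 -> H4 at depth 20
  add 229.232.0.0/13 -> H3 at depth 13
  Q 224.0.0.6: descend 11100 ; hops seen [H3] ; pick H3
  add 69.47.0.0/16 -> H6 at depth 16
  add 81.87.218.0/24 -> H6 at depth 24
  del 229.232.0.0/13 (clear depth 13)
  add 81.87.218.144/28 -> H4 at depth 28
  del 224.0.0.0/4 (clear depth 4)
  del 81.87.218.0/24 (clear depth 24)
  add 0.0.0.0/0 -> H2 at depth 0
  Q 154.94.30.203: descend 1 ; hops seen [H2] ; pick H2
  add 229.0.0.0/8 -> H5 at depth 8
  Q 229.0.0.0: descend 11100101 ; hops seen [H2,H5] ; pick H5
  Q 81.87.218.145: descend 0101000101010111110110101001 ; hops seen [H2,H4] ; pick H4
  add 69.47.42.31/32 -> H2 at depth 32
  Q 69.47.32.13: descend 01000101001011110010 ; hops seen [H2,H6,H4] ; pick H4
  add 229.128.0.0/9 -> H5 at depth 9
  add 229.232.64.0/18 -> H0 at depth 18
  Q 69.47.0.109: descend 010001010010111100 ; hops seen [H2,H6] ; pick H6
  Q 229.232.64.90: descend 111001011110100001 ; hops seen [H2,H5,H5,H0] ; pick H0
  add 69.47.0.0/16 -> H4 at depth 16
  add 229.232.64.0/20 -> H6 at depth 20
  Q 69.47.0.0: descend 010001010010111100 ; hops seen [H2,H4] ; pick H4
  Q 229.232.64.0: descend 11100101111010000100 ; hops seen [H2,H5,H5,H0,H6] ; pick H6
  add 0.0.0.0/0 -> H5 at depth 0
  Q 69.47.42.31: descend 01000101001011110010101000011111 ; hops seen [H5,H4,H4,H2] ; pick H2
  Q 229.130.222.20: descend 111001011 ; hops seen [H5,H5,H5] ; pick H5
  add 69.32.0.0/12 -> H6 at depth 12

== LOOKUPS ==
["H3","H2","H5","H4","H4","H6","H0","H4","H6","H2","H5"]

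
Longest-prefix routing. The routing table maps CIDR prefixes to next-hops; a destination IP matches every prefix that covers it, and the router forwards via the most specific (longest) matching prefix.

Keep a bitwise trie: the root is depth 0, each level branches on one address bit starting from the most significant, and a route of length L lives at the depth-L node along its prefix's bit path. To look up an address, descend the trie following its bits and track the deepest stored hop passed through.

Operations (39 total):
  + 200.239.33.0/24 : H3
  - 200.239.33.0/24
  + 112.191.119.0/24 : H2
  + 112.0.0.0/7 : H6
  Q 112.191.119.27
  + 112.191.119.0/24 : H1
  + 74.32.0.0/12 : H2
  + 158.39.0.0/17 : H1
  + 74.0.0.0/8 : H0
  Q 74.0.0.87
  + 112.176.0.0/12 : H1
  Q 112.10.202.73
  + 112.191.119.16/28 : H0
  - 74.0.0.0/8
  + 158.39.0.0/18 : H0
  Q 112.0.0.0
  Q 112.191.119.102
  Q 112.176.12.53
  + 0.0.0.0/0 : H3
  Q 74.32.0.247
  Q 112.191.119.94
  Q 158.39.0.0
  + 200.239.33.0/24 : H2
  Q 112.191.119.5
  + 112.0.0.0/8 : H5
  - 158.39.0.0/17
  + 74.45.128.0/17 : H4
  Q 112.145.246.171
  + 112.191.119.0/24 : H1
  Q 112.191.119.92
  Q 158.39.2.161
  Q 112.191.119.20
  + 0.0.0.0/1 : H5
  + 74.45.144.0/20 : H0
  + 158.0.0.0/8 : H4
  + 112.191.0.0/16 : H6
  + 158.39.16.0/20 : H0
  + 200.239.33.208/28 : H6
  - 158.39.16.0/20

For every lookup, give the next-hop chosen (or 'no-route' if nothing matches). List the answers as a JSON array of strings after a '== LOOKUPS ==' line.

Trace:
  add 200.239.33.0/24 -> H3 at depth 24
  - 200.239.33.0/24 clear@24
  add 112.191.119.0/24 -> H2 at depth 24
  add 112.0.0.0/7 -> H6 at depth 7
  ? 112.191.119.27  path d0:-→d1:-→d2:-→d3:-→d4:-→d5:-→d6:-→d7:H6→d8:-→d9:-→d10:-→d11:-→d12:-→d13:-→d14:-→d15:-→d16:-→d17:-→d18:-→d19:-→d20:-→d21:-→d22:-→d23:-→d24:H2  best=H2
  add 112.191.119.0/24 -> H1 at depth 24
  add 74.32.0.0/12 -> H2 at depth 12
  add 158.39.0.0/17 -> H1 at depth 17
  add 74.0.0.0/8 -> H0 at depth 8
  ? 74.0.0.87  path d0:-→d1:-→d2:-→d3:-→d4:-→d5:-→d6:-→d7:-→d8:H0→d9:-→d10:-  best=H0
  add 112.176.0.0/12 -> H1 at depth 12
  ? 112.10.202.73  path d0:-→d1:-→d2:-→d3:-→d4:-→d5:-→d6:-→d7:H6→d8:-  best=H6
  add 112.191.119.16/28 -> H0 at depth 28
  - 74.0.0.0/8 clear@8
  add 158.39.0.0/18 -> H0 at depth 18
  ? 112.0.0.0  path d0:-→d1:-→d2:-→d3:-→d4:-→d5:-→d6:-→d7:H6→d8:-  best=H6
  ? 112.191.119.102  path d0:-→d1:-→d2:-→d3:-→d4:-→d5:-→d6:-→d7:H6→d8:-→d9:-→d10:-→d11:-→d12:H1→d13:-→d14:-→d15:-→d16:-→d17:-→d18:-→d19:-→d20:-→d21:-→d22:-→d23:-→d24:H1→d25:-  best=H1
  ? 112.176.12.53  path d0:-→d1:-→d2:-→d3:-→d4:-→d5:-→d6:-→d7:H6→d8:-→d9:-→d10:-→d11:-→d12:H1  best=H1
  add 0.0.0.0/0 -> H3 at depth 0
  ? 74.32.0.247  path d0:H3→d1:-→d2:-→d3:-→d4:-→d5:-→d6:-→d7:-→d8:-→d9:-→d10:-→d11:-→d12:H2  best=H2
  ? 112.191.119.94  path d0:H3→d1:-→d2:-→d3:-→d4:-→d5:-→d6:-→d7:H6→d8:-→d9:-→d10:-→d11:-→d12:H1→d13:-→d14:-→d15:-→d16:-→d17:-→d18:-→d19:-→d20:-→d21:-→d22:-→d23:-→d24:H1→d25:-  best=H1
  ? 158.39.0.0  path d0:H3→d1:-→d2:-→d3:-→d4:-→d5:-→d6:-→d7:-→d8:-→d9:-→d10:-→d11:-→d12:-→d13:-→d14:-→d15:-→d16:-→d17:H1→d18:H0  best=H0
  add 200.239.33.0/24 -> H2 at depth 24
  ? 112.191.119.5  path d0:H3→d1:-→d2:-→d3:-→d4:-→d5:-→d6:-→d7:H6→d8:-→d9:-→d10:-→d11:-→d12:H1→d13:-→d14:-→d15:-→d16:-→d17:-→d18:-→d19:-→d20:-→d21:-→d22:-→d23:-→d24:H1→d25:-→d26:-→d27:-  best=H1
  add 112.0.0.0/8 -> H5 at depth 8
  - 158.39.0.0/17 clear@17
  add 74.45.128.0/17 -> H4 at depth 17
  ? 112.145.246.171  path d0:H3→d1:-→d2:-→d3:-→d4:-→d5:-→d6:-→d7:H6→d8:H5→d9:-→d10:-  best=H5
  add 112.191.119.0/24 -> H1 at depth 24
  ? 112.191.119.92  path d0:H3→d1:-→d2:-→d3:-→d4:-→d5:-→d6:-→d7:H6→d8:H5→d9:-→d10:-→d11:-→d12:H1→d13:-→d14:-→d15:-→d16:-→d17:-→d18:-→d19:-→d20:-→d21:-→d22:-→d23:-→d24:H1→d25:-  best=H1
  ? 158.39.2.161  path d0:H3→d1:-→d2:-→d3:-→d4:-→d5:-→d6:-→d7:-→d8:-→d9:-→d10:-→d11:-→d12:-→d13:-→d14:-→d15:-→d16:-→d17:-→d18:H0  best=H0
  ? 112.191.119.20  path d0:H3→d1:-→d2:-→d3:-→d4:-→d5:-→d6:-→d7:H6→d8:H5→d9:-→d10:-→d11:-→d12:H1→d13:-→d14:-→d15:-→d16:-→d17:-→d18:-→d19:-→d20:-→d21:-→d22:-→d23:-→d24:H1→d25:-→d26:-→d27:-→d28:H0  best=H0
  add 0.0.0.0/1 -> H5 at depth 1
  add 74.45.144.0/20 -> H0 at depth 20
  add 158.0.0.0/8 -> H4 at depth 8
  add 112.191.0.0/16 -> H6 at depth 16
  add 158.39.16.0/20 -> H0 at depth 20
  add 200.239.33.208/28 -> H6 at depth 28
  - 158.39.16.0/20 clear@20

== LOOKUPS ==
["H2","H0","H6","H6","H1","H1","H2","H1","H0","H1","H5","H1","H0","H0"]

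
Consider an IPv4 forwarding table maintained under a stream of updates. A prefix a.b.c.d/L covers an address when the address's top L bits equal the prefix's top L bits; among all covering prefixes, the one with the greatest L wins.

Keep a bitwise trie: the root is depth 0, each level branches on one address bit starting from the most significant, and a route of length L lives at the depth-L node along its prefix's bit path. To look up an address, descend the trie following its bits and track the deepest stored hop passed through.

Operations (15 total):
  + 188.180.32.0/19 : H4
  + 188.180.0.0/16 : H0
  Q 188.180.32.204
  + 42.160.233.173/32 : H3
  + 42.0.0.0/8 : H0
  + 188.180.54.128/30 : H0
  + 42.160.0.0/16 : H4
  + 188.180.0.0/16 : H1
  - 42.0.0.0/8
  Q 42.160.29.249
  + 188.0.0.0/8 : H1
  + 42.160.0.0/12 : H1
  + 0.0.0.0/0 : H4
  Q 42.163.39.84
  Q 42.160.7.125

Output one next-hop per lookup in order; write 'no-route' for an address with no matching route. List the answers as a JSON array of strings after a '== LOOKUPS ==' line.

Trace:
  + 188.180.32.0/19 (H4) depth=19
  + 188.180.0.0/16 (H0) depth=16
  Q 188.180.32.204: descend 1011110010110100001 ; hops seen [H0,H4] ; pick H4
  + 42.160.233.173/32 (H3) depth=32
  + 42.0.0.0/8 (H0) depth=8
  + 188.180.54.128/30 (H0) depth=30
  + 42.160.0.0/16 (H4) depth=16
  + 188.180.0.0/16 (H1) depth=16
  del 42.0.0.0/8 (clear depth 8)
  Q 42.160.29.249: descend 0010101010100000 ; hops seen [H4] ; pick H4
  + 188.0.0.0/8 (H1) depth=8
  + 42.160.0.0/12 (H1) depth=12
  + 0.0.0.0/0 (H4) depth=0
  Q 42.163.39.84: descend 00101010101000 ; hops seen [H4,H1] ; pick H1
  Q 42.160.7.125: descend 0010101010100000 ; hops seen [H4,H1,H4] ; pick H4

== LOOKUPS ==
["H4","H4","H1","H4"]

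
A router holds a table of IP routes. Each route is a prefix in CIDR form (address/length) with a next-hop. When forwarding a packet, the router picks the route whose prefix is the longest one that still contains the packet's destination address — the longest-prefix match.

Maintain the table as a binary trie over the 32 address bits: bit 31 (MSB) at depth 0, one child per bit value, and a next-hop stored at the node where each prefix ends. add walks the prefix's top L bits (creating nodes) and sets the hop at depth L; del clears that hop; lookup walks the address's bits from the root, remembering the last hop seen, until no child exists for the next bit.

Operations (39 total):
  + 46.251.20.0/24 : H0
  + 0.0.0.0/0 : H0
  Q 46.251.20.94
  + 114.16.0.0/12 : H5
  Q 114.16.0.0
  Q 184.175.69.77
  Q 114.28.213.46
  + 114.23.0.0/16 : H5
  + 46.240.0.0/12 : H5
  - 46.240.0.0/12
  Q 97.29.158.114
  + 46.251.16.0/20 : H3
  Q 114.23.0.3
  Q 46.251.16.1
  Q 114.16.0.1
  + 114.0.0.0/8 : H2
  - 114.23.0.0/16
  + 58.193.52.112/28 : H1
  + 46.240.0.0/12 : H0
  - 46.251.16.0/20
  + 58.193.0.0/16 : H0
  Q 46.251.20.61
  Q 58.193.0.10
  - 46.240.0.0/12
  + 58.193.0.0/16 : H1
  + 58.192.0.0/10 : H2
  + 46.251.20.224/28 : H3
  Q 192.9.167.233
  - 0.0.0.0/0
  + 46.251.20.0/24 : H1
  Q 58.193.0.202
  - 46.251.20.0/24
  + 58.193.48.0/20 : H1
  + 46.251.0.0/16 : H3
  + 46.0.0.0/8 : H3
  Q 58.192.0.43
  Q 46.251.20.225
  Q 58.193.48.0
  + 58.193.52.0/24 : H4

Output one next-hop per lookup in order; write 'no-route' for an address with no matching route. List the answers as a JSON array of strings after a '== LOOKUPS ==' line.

Process each operation:
  + 46.251.20.0/24 (H0) depth=24
  + 0.0.0.0/0 (H0) depth=0
  lookup 46.251.20.94: bits 001011101111101100010100 walk d0:H0→d1:-→d2:-→d3:-→d4:-→d5:-→d6:-→d7:-→d8:-→d9:-→d10:-→d11:-→d12:-→d13:-→d14:-→d15:-→d16:-→d17:-→d18:-→d19:-→d20:-→d21:-→d22:-→d23:-→d24:H0 -> H0
  + 114.16.0.0/12 (H5) depth=12
  lookup 114.16.0.0: bits 011100100001 walk d0:H0→d1:-→d2:-→d3:-→d4:-→d5:-→d6:-→d7:-→d8:-→d9:-→d10:-→d11:-→d12:H5 -> H5
  lookup 184.175.69.77: bits ε walk d0:H0 -> H0
  lookup 114.28.213.46: bits 011100100001 walk d0:H0→d1:-→d2:-→d3:-→d4:-→d5:-→d6:-→d7:-→d8:-→d9:-→d10:-→d11:-→d12:H5 -> H5
  + 114.23.0.0/16 (H5) depth=16
  + 46.240.0.0/12 (H5) depth=12
  del 46.240.0.0/12 (clear depth 12)
  lookup 97.29.158.114: bits 011 walk d0:H0→d1:-→d2:-→d3:- -> H0
  + 46.251.16.0/20 (H3) depth=20
  lookup 114.23.0.3: bits 0111001000010111 walk d0:H0→d1:-→d2:-→d3:-→d4:-→d5:-→d6:-→d7:-→d8:-→d9:-→d10:-→d11:-→d12:H5→d13:-→d14:-→d15:-→d16:H5 -> H5
  lookup 46.251.16.1: bits 001011101111101100010 walk d0:H0→d1:-→d2:-→d3:-→d4:-→d5:-→d6:-→d7:-→d8:-→d9:-→d10:-→d11:-→d12:-→d13:-→d14:-→d15:-→d16:-→d17:-→d18:-→d19:-→d20:H3→d21:- -> H3
  lookup 114.16.0.1: bits 0111001000010 walk d0:H0→d1:-→d2:-→d3:-→d4:-→d5:-→d6:-→d7:-→d8:-→d9:-→d10:-→d11:-→d12:H5→d13:- -> H5
  + 114.0.0.0/8 (H2) depth=8
  del 114.23.0.0/16 (clear depth 16)
  + 58.193.52.112/28 (H1) depth=28
  + 46.240.0.0/12 (H0) depth=12
  del 46.251.16.0/20 (clear depth 20)
  + 58.193.0.0/16 (H0) depth=16
  lookup 46.251.20.61: bits 001011101111101100010100 walk d0:H0→d1:-→d2:-→d3:-→d4:-→d5:-→d6:-→d7:-→d8:-→d9:-→d10:-→d11:-→d12:H0→d13:-→d14:-→d15:-→d16:-→d17:-→d18:-→d19:-→d20:-→d21:-→d22:-→d23:-→d24:H0 -> H0
  lookup 58.193.0.10: bits 001110101100000100 walk d0:H0→d1:-→d2:-→d3:-→d4:-→d5:-→d6:-→d7:-→d8:-→d9:-→d10:-→d11:-→d12:-→d13:-→d14:-→d15:-→d16:H0→d17:-→d18:- -> H0
  del 46.240.0.0/12 (clear depth 12)
  + 58.193.0.0/16 (H1) depth=16
  + 58.192.0.0/10 (H2) depth=10
  + 46.251.20.224/28 (H3) depth=28
  lookup 192.9.167.233: bits ε walk d0:H0 -> H0
  del 0.0.0.0/0 (clear depth 0)
  + 46.251.20.0/24 (H1) depth=24
  lookup 58.193.0.202: bits 001110101100000100 walk d0:-→d1:-→d2:-→d3:-→d4:-→d5:-→d6:-→d7:-→d8:-→d9:-→d10:H2→d11:-→d12:-→d13:-→d14:-→d15:-→d16:H1→d17:-→d18:- -> H1
  del 46.251.20.0/24 (clear depth 24)
  + 58.193.48.0/20 (H1) depth=20
  + 46.251.0.0/16 (H3) depth=16
  + 46.0.0.0/8 (H3) depth=8
  lookup 58.192.0.43: bits 001110101100000 walk d0:-→d1:-→d2:-→d3:-→d4:-→d5:-→d6:-→d7:-→d8:-→d9:-→d10:H2→d11:-→d12:-→d13:-→d14:-→d15:- -> H2
  lookup 46.251.20.225: bits 0010111011111011000101001110 walk d0:-→d1:-→d2:-→d3:-→d4:-→d5:-→d6:-→d7:-→d8:H3→d9:-→d10:-→d11:-→d12:-→d13:-→d14:-→d15:-→d16:H3→d17:-→d18:-→d19:-→d20:-→d21:-→d22:-→d23:-→d24:-→d25:-→d26:-→d27:-→d28:H3 -> H3
  lookup 58.193.48.0: bits 001110101100000100110 walk d0:-→d1:-→d2:-→d3:-→d4:-→d5:-→d6:-→d7:-→d8:-→d9:-→d10:H2→d11:-→d12:-→d13:-→d14:-→d15:-→d16:H1→d17:-→d18:-→d19:-→d20:H1→d21:- -> H1
  + 58.193.52.0/24 (H4) depth=24

== LOOKUPS ==
["H0","H5","H0","H5","H0","H5","H3","H5","H0","H0","H0","H1","H2","H3","H1"]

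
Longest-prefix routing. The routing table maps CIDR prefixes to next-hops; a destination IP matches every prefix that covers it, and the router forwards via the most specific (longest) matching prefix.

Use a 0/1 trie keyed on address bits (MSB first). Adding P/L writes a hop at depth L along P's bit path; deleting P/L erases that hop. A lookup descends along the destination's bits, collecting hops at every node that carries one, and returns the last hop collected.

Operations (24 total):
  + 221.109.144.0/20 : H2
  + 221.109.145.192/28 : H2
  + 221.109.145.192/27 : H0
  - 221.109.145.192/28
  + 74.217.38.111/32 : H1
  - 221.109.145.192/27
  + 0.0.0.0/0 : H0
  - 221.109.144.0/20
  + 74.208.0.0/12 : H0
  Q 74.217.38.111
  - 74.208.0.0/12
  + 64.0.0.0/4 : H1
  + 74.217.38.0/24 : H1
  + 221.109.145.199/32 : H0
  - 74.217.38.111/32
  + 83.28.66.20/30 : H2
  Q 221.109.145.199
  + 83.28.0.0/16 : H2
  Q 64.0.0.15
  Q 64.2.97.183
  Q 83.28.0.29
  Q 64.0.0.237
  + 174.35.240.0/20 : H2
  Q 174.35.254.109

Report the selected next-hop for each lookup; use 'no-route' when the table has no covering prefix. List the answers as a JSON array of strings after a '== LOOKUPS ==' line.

Trace:
  add 221.109.144.0/20 -> H2 at depth 20
  add 221.109.145.192/28 -> H2 at depth 28
  add 221.109.145.192/27 -> H0 at depth 27
  - 221.109.145.192/28 clear@28
  add 74.217.38.111/32 -> H1 at depth 32
  - 221.109.145.192/27 clear@27
  add 0.0.0.0/0 -> H0 at depth 0
  - 221.109.144.0/20 clear@20
  add 74.208.0.0/12 -> H0 at depth 12
  ? 74.217.38.111  path d0:H0→d1:-→d2:-→d3:-→d4:-→d5:-→d6:-→d7:-→d8:-→d9:-→d10:-→d11:-→d12:H0→d13:-→d14:-→d15:-→d16:-→d17:-→d18:-→d19:-→d20:-→d21:-→d22:-→d23:-→d24:-→d25:-→d26:-→d27:-→d28:-→d29:-→d30:-→d31:-→d32:H1  best=H1
  - 74.208.0.0/12 clear@12
  add 64.0.0.0/4 -> H1 at depth 4
  add 74.217.38.0/24 -> H1 at depth 24
  add 221.109.145.199/32 -> H0 at depth 32
  - 74.217.38.111/32 clear@32
  add 83.28.66.20/30 -> H2 at depth 30
  ? 221.109.145.199  path d0:H0→d1:-→d2:-→d3:-→d4:-→d5:-→d6:-→d7:-→d8:-→d9:-→d10:-→d11:-→d12:-→d13:-→d14:-→d15:-→d16:-→d17:-→d18:-→d19:-→d20:-→d21:-→d22:-→d23:-→d24:-→d25:-→d26:-→d27:-→d28:-→d29:-→d30:-→d31:-→d32:H0  best=H0
  add 83.28.0.0/16 -> H2 at depth 16
  ? 64.0.0.15  path d0:H0→d1:-→d2:-→d3:-→d4:H1  best=H1
  ? 64.2.97.183  path d0:H0→d1:-→d2:-→d3:-→d4:H1  best=H1
  ? 83.28.0.29  path d0:H0→d1:-→d2:-→d3:-→d4:-→d5:-→d6:-→d7:-→d8:-→d9:-→d10:-→d11:-→d12:-→d13:-→d14:-→d15:-→d16:H2→d17:-  best=H2
  ? 64.0.0.237  path d0:H0→d1:-→d2:-→d3:-→d4:H1  best=H1
  add 174.35.240.0/20 -> H2 at depth 20
  ? 174.35.254.109  path d0:H0→d1:-→d2:-→d3:-→d4:-→d5:-→d6:-→d7:-→d8:-→d9:-→d10:-→d11:-→d12:-→d13:-→d14:-→d15:-→d16:-→d17:-→d18:-→d19:-→d20:H2  best=H2

== LOOKUPS ==
["H1","H0","H1","H1","H2","H1","H2"]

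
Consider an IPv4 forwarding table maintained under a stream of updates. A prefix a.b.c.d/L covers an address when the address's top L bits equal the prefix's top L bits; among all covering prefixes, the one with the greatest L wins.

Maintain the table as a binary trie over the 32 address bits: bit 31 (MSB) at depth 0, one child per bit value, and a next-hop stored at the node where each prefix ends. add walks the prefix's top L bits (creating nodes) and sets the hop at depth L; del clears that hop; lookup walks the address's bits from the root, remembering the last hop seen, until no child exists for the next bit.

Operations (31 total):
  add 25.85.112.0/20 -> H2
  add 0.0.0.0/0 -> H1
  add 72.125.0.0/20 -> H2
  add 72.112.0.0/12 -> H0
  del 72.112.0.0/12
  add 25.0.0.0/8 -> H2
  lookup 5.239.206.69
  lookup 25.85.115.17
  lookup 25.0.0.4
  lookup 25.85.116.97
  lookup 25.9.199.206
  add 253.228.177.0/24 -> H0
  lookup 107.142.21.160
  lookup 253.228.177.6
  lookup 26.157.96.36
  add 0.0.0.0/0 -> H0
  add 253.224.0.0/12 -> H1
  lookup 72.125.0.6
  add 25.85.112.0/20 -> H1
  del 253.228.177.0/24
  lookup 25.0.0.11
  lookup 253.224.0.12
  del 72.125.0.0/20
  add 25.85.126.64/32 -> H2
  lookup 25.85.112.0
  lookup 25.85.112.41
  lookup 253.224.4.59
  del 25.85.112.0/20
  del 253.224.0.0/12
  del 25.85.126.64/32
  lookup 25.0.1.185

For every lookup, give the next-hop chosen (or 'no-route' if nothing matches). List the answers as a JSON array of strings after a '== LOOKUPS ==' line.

Process each operation:
  add 25.85.112.0/20 -> H2 at depth 20
  add 0.0.0.0/0 -> H1 at depth 0
  add 72.125.0.0/20 -> H2 at depth 20
  add 72.112.0.0/12 -> H0 at depth 12
  del 72.112.0.0/12 (clear depth 12)
  add 25.0.0.0/8 -> H2 at depth 8
  ? 5.239.206.69  path d0:H1→d1:-→d2:-→d3:-  best=H1
  ? 25.85.115.17  path d0:H1→d1:-→d2:-→d3:-→d4:-→d5:-→d6:-→d7:-→d8:H2→d9:-→d10:-→d11:-→d12:-→d13:-→d14:-→d15:-→d16:-→d17:-→d18:-→d19:-→d20:H2  best=H2
  ? 25.0.0.4  path d0:H1→d1:-→d2:-→d3:-→d4:-→d5:-→d6:-→d7:-→d8:H2→d9:-  best=H2
  ? 25.85.116.97  path d0:H1→d1:-→d2:-→d3:-→d4:-→d5:-→d6:-→d7:-→d8:H2→d9:-→d10:-→d11:-→d12:-→d13:-→d14:-→d15:-→d16:-→d17:-→d18:-→d19:-→d20:H2  best=H2
  ? 25.9.199.206  path d0:H1→d1:-→d2:-→d3:-→d4:-→d5:-→d6:-→d7:-→d8:H2→d9:-  best=H2
  add 253.228.177.0/24 -> H0 at depth 24
  ? 107.142.21.160  path d0:H1→d1:-→d2:-  best=H1
  ? 253.228.177.6  path d0:H1→d1:-→d2:-→d3:-→d4:-→d5:-→d6:-→d7:-→d8:-→d9:-→d10:-→d11:-→d12:-→d13:-→d14:-→d15:-→d16:-→d17:-→d18:-→d19:-→d20:-→d21:-→d22:-→d23:-→d24:H0  best=H0
  ? 26.157.96.36  path d0:H1→d1:-→d2:-→d3:-→d4:-→d5:-→d6:-  best=H1
  add 0.0.0.0/0 -> H0 at depth 0
  add 253.224.0.0/12 -> H1 at depth 12
  ? 72.125.0.6  path d0:H0→d1:-→d2:-→d3:-→d4:-→d5:-→d6:-→d7:-→d8:-→d9:-→d10:-→d11:-→d12:-→d13:-→d14:-→d15:-→d16:-→d17:-→d18:-→d19:-→d20:H2  best=H2
  add 25.85.112.0/20 -> H1 at depth 20
  del 253.228.177.0/24 (clear depth 24)
  ? 25.0.0.11  path d0:H0→d1:-→d2:-→d3:-→d4:-→d5:-→d6:-→d7:-→d8:H2→d9:-  best=H2
  ? 253.224.0.12  path d0:H0→d1:-→d2:-→d3:-→d4:-→d5:-→d6:-→d7:-→d8:-→d9:-→d10:-→d11:-→d12:H1→d13:-  best=H1
  del 72.125.0.0/20 (clear depth 20)
  add 25.85.126.64/32 -> H2 at depth 32
  ? 25.85.112.0  path d0:H0→d1:-→d2:-→d3:-→d4:-→d5:-→d6:-→d7:-→d8:H2→d9:-→d10:-→d11:-→d12:-→d13:-→d14:-→d15:-→d16:-→d17:-→d18:-→d19:-→d20:H1  best=H1
  ? 25.85.112.41  path d0:H0→d1:-→d2:-→d3:-→d4:-→d5:-→d6:-→d7:-→d8:H2→d9:-→d10:-→d11:-→d12:-→d13:-→d14:-→d15:-→d16:-→d17:-→d18:-→d19:-→d20:H1  best=H1
  ? 253.224.4.59  path d0:H0→d1:-→d2:-→d3:-→d4:-→d5:-→d6:-→d7:-→d8:-→d9:-→d10:-→d11:-→d12:H1→d13:-  best=H1
  del 25.85.112.0/20 (clear depth 20)
  del 253.224.0.0/12 (clear depth 12)
  del 25.85.126.64/32 (clear depth 32)
  ? 25.0.1.185  path d0:H0→d1:-→d2:-→d3:-→d4:-→d5:-→d6:-→d7:-→d8:H2→d9:-  best=H2

== LOOKUPS ==
["H1","H2","H2","H2","H2","H1","H0","H1","H2","H2","H1","H1","H1","H1","H2"]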